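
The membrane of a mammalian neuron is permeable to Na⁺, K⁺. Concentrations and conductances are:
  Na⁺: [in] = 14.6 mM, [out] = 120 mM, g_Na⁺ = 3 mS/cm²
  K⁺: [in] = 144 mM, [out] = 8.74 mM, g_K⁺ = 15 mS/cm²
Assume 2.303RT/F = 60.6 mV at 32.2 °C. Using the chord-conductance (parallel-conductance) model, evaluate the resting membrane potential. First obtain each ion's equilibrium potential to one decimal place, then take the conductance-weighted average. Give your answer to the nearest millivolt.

E_Na⁺ = (60.6/1)·log₁₀(120/14.6) = 55.4 mV
E_K⁺ = (60.6/1)·log₁₀(8.74/144) = -73.7 mV
Vm = (Σ gᵢEᵢ)/(Σ gᵢ) = (3·55.4 + 15·-73.7) / (3 + 15)
= -939.30 / 18 = -52.18 mV

-52 mV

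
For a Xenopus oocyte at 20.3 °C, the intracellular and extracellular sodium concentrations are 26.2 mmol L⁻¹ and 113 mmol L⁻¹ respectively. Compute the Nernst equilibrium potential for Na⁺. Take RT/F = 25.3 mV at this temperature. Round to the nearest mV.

E = (25.3/z) · ln([Na⁺]_out/[Na⁺]_in) with z = +1.
= (25.3/1) · ln(113/26.2) = 25.30 · ln(4.313)
= 25.30 · (1.4616) = 36.98 mV

37 mV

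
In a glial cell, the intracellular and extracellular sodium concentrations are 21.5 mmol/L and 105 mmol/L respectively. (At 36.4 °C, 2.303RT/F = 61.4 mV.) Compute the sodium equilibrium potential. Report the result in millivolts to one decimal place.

42.3 mV

E = (61.4/z) · log₁₀([Na⁺]_out/[Na⁺]_in) with z = +1.
= (61.4/1) · log₁₀(105/21.5) = 61.40 · log₁₀(4.884)
= 61.40 · (0.6888) = 42.29 mV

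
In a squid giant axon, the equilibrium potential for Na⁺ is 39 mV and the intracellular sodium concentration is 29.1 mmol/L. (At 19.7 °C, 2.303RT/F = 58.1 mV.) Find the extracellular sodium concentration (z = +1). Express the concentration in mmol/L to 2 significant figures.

Nernst: E = (58.1/1) · log₁₀([out]/[in]), so log₁₀([out]/[in]) = 39.0 × 1 / 58.1 = 0.6713.
[out]/[in] = 10^(0.6713) = 4.691.
[out] = 4.691 × 29.1 = 136.5 mmol/L.

140 mmol/L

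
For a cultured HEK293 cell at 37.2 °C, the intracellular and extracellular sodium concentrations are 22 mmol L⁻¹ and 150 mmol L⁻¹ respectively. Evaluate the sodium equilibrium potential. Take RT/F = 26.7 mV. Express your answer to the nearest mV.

E = (26.7/z) · ln([Na⁺]_out/[Na⁺]_in) with z = +1.
= (26.7/1) · ln(150/22) = 26.70 · ln(6.818)
= 26.70 · (1.9196) = 51.25 mV

51 mV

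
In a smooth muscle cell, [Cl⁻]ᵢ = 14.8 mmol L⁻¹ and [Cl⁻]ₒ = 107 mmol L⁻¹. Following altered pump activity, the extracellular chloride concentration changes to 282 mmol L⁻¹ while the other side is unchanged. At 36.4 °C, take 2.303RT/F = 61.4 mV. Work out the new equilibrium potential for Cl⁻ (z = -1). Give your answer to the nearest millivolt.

After the shift: [Cl⁻]_out = 282, [Cl⁻]_in = 14.8 mmol L⁻¹.
E_new = (61.4/-1)·log₁₀(282/14.8) = -61.40 · (1.2800) = -78.59 mV

-79 mV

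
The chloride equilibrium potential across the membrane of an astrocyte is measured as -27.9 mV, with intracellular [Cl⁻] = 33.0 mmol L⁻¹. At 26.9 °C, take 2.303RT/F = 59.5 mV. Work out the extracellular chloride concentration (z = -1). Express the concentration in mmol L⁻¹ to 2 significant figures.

Nernst: E = (59.5/-1) · log₁₀([out]/[in]), so log₁₀([out]/[in]) = -27.9 × -1 / 59.5 = 0.4689.
[out]/[in] = 10^(0.4689) = 2.944.
[out] = 2.944 × 33.0 = 97.15 mmol L⁻¹.

97 mmol L⁻¹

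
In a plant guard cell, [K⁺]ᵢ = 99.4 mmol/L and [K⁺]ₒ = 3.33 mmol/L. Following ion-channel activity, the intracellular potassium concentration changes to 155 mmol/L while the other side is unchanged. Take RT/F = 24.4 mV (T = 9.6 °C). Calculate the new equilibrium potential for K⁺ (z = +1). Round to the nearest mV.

-94 mV

After the shift: [K⁺]_out = 3.33, [K⁺]_in = 155 mmol/L.
E_new = (24.4/1)·ln(3.33/155) = 24.40 · (-3.8405) = -93.71 mV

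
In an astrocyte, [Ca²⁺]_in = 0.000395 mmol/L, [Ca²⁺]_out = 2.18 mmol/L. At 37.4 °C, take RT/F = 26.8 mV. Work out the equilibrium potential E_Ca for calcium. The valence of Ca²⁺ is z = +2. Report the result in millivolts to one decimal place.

115.5 mV

E = (26.8/z) · ln([Ca²⁺]_out/[Ca²⁺]_in) with z = +2.
= (26.8/2) · ln(2.18/0.000395) = 13.40 · ln(5519)
= 13.40 · (8.6159) = 115.45 mV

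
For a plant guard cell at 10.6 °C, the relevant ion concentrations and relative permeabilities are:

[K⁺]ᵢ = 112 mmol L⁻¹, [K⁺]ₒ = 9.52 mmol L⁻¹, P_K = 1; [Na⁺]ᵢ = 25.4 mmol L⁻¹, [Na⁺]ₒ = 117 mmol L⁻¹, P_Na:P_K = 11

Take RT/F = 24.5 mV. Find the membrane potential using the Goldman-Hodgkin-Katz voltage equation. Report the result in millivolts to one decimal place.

29.3 mV

Vm = 24.5 · ln[(Σ P·[cation]ₒ + Σ P·[anion]ᵢ) / (Σ P·[cation]ᵢ + Σ P·[anion]ₒ)]
Numerator = 1×9.52 + 11×117 = 1297
Denominator = 1×112 + 11×25.4 = 391.4
Vm = 24.5 · ln(3.3125) = 24.5 × (1.1977) = 29.34 mV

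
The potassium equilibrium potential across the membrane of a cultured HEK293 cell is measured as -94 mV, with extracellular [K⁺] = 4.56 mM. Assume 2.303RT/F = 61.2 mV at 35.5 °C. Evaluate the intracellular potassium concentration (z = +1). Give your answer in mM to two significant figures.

Nernst: E = (61.2/1) · log₁₀([out]/[in]), so log₁₀([out]/[in]) = -94.0 × 1 / 61.2 = -1.5359.
[out]/[in] = 10^(-1.5359) = 0.02911.
[in] = 4.56 / 0.02911 = 156.6 mM.

160 mM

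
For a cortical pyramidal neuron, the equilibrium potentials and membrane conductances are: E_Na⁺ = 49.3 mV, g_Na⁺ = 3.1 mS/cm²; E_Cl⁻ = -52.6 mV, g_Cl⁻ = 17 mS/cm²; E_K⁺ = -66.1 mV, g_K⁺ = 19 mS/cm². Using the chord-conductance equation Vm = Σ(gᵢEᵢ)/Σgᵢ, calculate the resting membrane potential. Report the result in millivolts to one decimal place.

-51.1 mV

Σ gᵢEᵢ = 3.1·(49.3) + 17·(-52.6) + 19·(-66.1) = -1997.27
Σ gᵢ = 3.1 + 17 + 19 = 39.1
Vm = -1997.27 / 39.1 = -51.08 mV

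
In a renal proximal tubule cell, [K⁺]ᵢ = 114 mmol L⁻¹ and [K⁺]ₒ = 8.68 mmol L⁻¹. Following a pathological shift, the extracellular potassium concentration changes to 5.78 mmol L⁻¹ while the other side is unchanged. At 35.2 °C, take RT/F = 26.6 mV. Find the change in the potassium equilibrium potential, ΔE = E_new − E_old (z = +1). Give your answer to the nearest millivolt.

E_old = (26.6/1)·ln(8.68/114) = -68.50 mV
E_new = (26.6/1)·ln(5.78/114) = -79.32 mV
ΔE = -79.32 − (-68.50) = -10.82 mV

-11 mV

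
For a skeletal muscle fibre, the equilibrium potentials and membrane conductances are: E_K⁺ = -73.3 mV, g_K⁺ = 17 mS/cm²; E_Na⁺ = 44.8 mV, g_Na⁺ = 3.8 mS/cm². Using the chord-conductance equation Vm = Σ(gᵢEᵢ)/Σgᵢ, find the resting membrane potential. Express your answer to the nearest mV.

-52 mV

Σ gᵢEᵢ = 17·(-73.3) + 3.8·(44.8) = -1075.86
Σ gᵢ = 17 + 3.8 = 20.8
Vm = -1075.86 / 20.8 = -51.72 mV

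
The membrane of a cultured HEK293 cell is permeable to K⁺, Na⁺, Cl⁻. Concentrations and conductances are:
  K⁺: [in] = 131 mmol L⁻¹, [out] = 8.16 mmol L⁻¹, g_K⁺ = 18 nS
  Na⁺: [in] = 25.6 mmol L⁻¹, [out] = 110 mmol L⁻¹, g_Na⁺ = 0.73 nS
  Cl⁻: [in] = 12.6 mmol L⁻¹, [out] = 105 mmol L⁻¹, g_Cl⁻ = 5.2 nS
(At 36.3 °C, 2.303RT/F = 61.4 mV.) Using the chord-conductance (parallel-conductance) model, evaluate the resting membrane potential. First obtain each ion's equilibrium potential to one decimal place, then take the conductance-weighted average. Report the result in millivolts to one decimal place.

-66.8 mV

E_K⁺ = (61.4/1)·log₁₀(8.16/131) = -74.0 mV
E_Na⁺ = (61.4/1)·log₁₀(110/25.6) = 38.9 mV
E_Cl⁻ = (61.4/-1)·log₁₀(105/12.6) = -56.5 mV
Vm = (Σ gᵢEᵢ)/(Σ gᵢ) = (18·-74.0 + 0.73·38.9 + 5.2·-56.5) / (18 + 0.73 + 5.2)
= -1597.40 / 23.93 = -66.75 mV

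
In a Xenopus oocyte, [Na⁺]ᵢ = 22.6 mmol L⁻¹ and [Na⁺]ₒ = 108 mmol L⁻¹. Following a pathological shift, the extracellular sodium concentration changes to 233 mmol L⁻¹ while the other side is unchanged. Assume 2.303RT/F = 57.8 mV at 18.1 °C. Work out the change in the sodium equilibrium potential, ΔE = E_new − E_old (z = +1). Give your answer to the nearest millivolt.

E_old = (57.8/1)·log₁₀(108/22.6) = 39.26 mV
E_new = (57.8/1)·log₁₀(233/22.6) = 58.57 mV
ΔE = 58.57 − (39.26) = 19.30 mV

19 mV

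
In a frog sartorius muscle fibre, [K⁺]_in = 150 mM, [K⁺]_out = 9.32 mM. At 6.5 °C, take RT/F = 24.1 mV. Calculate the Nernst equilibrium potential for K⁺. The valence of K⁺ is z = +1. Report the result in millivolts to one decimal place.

E = (24.1/z) · ln([K⁺]_out/[K⁺]_in) with z = +1.
= (24.1/1) · ln(9.32/150) = 24.10 · ln(0.06213)
= 24.10 · (-2.7785) = -66.96 mV

-67.0 mV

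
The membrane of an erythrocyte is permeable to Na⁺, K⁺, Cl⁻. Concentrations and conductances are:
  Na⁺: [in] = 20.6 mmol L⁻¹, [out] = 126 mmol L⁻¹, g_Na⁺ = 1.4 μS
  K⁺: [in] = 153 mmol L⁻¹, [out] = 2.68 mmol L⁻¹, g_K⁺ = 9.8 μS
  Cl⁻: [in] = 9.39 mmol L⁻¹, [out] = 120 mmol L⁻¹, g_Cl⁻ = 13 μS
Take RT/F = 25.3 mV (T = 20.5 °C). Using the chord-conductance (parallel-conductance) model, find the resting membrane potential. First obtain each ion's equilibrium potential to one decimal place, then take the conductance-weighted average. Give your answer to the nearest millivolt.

-73 mV

E_Na⁺ = (25.3/1)·ln(126/20.6) = 45.8 mV
E_K⁺ = (25.3/1)·ln(2.68/153) = -102.3 mV
E_Cl⁻ = (25.3/-1)·ln(120/9.39) = -64.5 mV
Vm = (Σ gᵢEᵢ)/(Σ gᵢ) = (1.4·45.8 + 9.8·-102.3 + 13·-64.5) / (1.4 + 9.8 + 13)
= -1776.92 / 24.2 = -73.43 mV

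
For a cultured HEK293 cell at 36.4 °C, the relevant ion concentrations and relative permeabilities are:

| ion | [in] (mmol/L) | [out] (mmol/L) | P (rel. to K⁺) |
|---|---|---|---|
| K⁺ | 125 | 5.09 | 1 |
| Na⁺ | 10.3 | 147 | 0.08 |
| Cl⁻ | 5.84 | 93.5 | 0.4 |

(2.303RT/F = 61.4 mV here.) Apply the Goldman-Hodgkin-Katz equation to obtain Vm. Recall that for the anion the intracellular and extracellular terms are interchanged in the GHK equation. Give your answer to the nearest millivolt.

-57 mV

Vm = 61.4 · log₁₀[(Σ P·[cation]ₒ + Σ P·[anion]ᵢ) / (Σ P·[cation]ᵢ + Σ P·[anion]ₒ)]
Numerator = 1×5.09 + 0.08×147 + 0.4×5.84 = 19.19
Denominator = 1×125 + 0.08×10.3 + 0.4×93.5 = 163.2
Vm = 61.4 · log₁₀(0.11754) = 61.4 × (-0.9298) = -57.09 mV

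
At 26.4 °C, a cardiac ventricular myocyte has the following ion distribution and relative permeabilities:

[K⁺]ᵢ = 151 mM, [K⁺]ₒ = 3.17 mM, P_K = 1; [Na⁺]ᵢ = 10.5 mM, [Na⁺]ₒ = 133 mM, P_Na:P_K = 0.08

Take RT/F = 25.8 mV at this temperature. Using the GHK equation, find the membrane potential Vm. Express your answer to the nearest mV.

Vm = 25.8 · ln[(Σ P·[cation]ₒ + Σ P·[anion]ᵢ) / (Σ P·[cation]ᵢ + Σ P·[anion]ₒ)]
Numerator = 1×3.17 + 0.08×133 = 13.81
Denominator = 1×151 + 0.08×10.5 = 151.8
Vm = 25.8 · ln(0.090951) = 25.8 × (-2.3974) = -61.85 mV

-62 mV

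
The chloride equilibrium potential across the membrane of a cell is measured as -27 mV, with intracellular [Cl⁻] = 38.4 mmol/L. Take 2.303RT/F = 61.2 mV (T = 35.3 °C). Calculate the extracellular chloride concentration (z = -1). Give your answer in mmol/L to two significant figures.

110 mmol/L

Nernst: E = (61.2/-1) · log₁₀([out]/[in]), so log₁₀([out]/[in]) = -27.0 × -1 / 61.2 = 0.4412.
[out]/[in] = 10^(0.4412) = 2.762.
[out] = 2.762 × 38.4 = 106 mmol/L.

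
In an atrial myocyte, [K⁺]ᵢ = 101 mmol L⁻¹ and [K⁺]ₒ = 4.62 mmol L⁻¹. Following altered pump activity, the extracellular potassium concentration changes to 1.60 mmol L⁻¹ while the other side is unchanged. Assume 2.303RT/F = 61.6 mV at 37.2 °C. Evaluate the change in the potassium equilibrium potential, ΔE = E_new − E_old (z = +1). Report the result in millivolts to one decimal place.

E_old = (61.6/1)·log₁₀(4.62/101) = -82.52 mV
E_new = (61.6/1)·log₁₀(1.60/101) = -110.89 mV
ΔE = -110.89 − (-82.52) = -28.37 mV

-28.4 mV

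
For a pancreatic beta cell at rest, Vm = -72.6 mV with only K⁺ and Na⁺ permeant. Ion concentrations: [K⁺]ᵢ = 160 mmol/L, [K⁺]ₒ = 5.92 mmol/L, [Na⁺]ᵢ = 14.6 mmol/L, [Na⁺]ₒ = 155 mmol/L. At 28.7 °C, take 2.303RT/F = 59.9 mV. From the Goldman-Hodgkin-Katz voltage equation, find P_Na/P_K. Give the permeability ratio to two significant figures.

0.025

Let α = P_Na/P_K. GHK: Vm = 59.9·log₁₀[(Kₒ + α·Naₒ)/(Kᵢ + α·Naᵢ)].
10^(Vm/59.9) = 10^(-72.6/59.9) = 0.061373
So 0.061373·(Kᵢ + α·Naᵢ) = Kₒ + α·Naₒ → α = (0.061373·160.0 − 5.92) / (155.0 − 0.061373·14.6)
α = (9.82 − 5.92) / (155.0 − 0.8961) = 3.9/154.1 = 0.02531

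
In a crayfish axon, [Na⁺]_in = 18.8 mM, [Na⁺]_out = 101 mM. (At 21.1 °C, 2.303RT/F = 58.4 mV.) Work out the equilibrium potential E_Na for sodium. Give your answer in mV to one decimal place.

E = (58.4/z) · log₁₀([Na⁺]_out/[Na⁺]_in) with z = +1.
= (58.4/1) · log₁₀(101/18.8) = 58.40 · log₁₀(5.372)
= 58.40 · (0.7302) = 42.64 mV

42.6 mV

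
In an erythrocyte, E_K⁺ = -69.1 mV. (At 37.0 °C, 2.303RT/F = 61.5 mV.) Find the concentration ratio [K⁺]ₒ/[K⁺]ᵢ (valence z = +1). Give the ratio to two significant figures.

0.075

log₁₀([out]/[in]) = E·z/(61.5) = -69.1 × 1 / 61.5 = -1.1236
[out]/[in] = 10^(-1.1236) = 0.07524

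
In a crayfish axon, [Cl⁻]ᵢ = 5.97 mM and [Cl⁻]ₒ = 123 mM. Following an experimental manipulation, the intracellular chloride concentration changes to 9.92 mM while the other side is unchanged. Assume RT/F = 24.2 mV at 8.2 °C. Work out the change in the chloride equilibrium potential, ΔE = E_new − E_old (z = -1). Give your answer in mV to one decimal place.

12.3 mV

E_old = (24.2/-1)·ln(123/5.97) = -73.22 mV
E_new = (24.2/-1)·ln(123/9.92) = -60.93 mV
ΔE = -60.93 − (-73.22) = 12.29 mV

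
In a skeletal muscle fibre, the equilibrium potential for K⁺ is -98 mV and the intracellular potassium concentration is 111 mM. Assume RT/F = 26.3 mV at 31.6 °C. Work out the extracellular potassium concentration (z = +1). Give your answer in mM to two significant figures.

2.7 mM

Nernst: E = (26.3/1) · ln([out]/[in]), so ln([out]/[in]) = -98.0 × 1 / 26.3 = -3.7262.
[out]/[in] = e^(-3.7262) = 0.02408.
[out] = 0.02408 × 111 = 2.673 mM.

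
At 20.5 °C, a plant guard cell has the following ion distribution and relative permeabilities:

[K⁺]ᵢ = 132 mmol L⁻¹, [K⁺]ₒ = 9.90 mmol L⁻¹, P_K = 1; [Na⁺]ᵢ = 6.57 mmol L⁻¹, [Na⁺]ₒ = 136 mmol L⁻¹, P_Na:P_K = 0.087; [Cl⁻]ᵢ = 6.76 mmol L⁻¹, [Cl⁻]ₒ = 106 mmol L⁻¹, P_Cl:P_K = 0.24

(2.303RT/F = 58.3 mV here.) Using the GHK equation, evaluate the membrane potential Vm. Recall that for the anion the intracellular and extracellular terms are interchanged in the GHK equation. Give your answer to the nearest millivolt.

-48 mV

Vm = 58.3 · log₁₀[(Σ P·[cation]ₒ + Σ P·[anion]ᵢ) / (Σ P·[cation]ᵢ + Σ P·[anion]ₒ)]
Numerator = 1×9.90 + 0.087×136 + 0.24×6.76 = 23.35
Denominator = 1×132 + 0.087×6.57 + 0.24×106 = 158
Vm = 58.3 · log₁₀(0.1478) = 58.3 × (-0.8303) = -48.41 mV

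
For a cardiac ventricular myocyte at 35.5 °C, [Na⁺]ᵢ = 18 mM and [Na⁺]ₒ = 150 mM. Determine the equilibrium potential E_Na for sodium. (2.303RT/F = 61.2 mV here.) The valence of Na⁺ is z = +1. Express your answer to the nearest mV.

56 mV

E = (61.2/z) · log₁₀([Na⁺]_out/[Na⁺]_in) with z = +1.
= (61.2/1) · log₁₀(150/18) = 61.20 · log₁₀(8.333)
= 61.20 · (0.9208) = 56.35 mV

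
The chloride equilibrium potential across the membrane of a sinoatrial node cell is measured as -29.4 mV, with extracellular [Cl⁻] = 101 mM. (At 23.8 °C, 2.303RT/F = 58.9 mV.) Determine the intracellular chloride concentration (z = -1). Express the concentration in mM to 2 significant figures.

Nernst: E = (58.9/-1) · log₁₀([out]/[in]), so log₁₀([out]/[in]) = -29.4 × -1 / 58.9 = 0.4992.
[out]/[in] = 10^(0.4992) = 3.156.
[in] = 101 / 3.156 = 32 mM.

32 mM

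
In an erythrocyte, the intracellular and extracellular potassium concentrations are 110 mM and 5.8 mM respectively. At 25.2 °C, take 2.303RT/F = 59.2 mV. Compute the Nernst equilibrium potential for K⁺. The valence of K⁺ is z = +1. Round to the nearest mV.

E = (59.2/z) · log₁₀([K⁺]_out/[K⁺]_in) with z = +1.
= (59.2/1) · log₁₀(5.8/110) = 59.20 · log₁₀(0.05273)
= 59.20 · (-1.2780) = -75.66 mV

-76 mV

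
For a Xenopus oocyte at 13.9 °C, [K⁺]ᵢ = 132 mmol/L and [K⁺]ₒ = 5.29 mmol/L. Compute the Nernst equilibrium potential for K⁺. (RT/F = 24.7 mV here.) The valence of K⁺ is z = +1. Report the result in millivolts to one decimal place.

-79.5 mV

E = (24.7/z) · ln([K⁺]_out/[K⁺]_in) with z = +1.
= (24.7/1) · ln(5.29/132) = 24.70 · ln(0.04008)
= 24.70 · (-3.2170) = -79.46 mV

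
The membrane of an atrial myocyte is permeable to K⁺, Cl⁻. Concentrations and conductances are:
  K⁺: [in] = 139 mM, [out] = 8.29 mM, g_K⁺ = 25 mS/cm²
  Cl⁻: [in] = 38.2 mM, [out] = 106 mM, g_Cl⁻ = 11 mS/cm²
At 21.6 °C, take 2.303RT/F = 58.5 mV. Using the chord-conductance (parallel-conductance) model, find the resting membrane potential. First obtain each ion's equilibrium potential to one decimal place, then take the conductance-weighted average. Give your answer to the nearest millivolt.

E_K⁺ = (58.5/1)·log₁₀(8.29/139) = -71.6 mV
E_Cl⁻ = (58.5/-1)·log₁₀(106/38.2) = -25.9 mV
Vm = (Σ gᵢEᵢ)/(Σ gᵢ) = (25·-71.6 + 11·-25.9) / (25 + 11)
= -2074.90 / 36 = -57.64 mV

-58 mV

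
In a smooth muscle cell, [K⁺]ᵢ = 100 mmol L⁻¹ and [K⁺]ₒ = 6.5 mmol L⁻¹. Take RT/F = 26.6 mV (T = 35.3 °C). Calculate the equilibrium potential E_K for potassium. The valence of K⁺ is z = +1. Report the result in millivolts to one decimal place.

-72.7 mV

E = (26.6/z) · ln([K⁺]_out/[K⁺]_in) with z = +1.
= (26.6/1) · ln(6.5/100) = 26.60 · ln(0.065)
= 26.60 · (-2.7334) = -72.71 mV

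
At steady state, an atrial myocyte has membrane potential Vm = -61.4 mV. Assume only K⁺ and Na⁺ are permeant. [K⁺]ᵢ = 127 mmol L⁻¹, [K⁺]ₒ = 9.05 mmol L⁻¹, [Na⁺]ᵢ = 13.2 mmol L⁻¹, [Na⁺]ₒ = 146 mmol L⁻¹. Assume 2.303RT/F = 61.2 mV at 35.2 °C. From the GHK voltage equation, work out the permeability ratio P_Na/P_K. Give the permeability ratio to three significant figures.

Let α = P_Na/P_K. GHK: Vm = 61.2·log₁₀[(Kₒ + α·Naₒ)/(Kᵢ + α·Naᵢ)].
10^(Vm/61.2) = 10^(-61.4/61.2) = 0.09925
So 0.09925·(Kᵢ + α·Naᵢ) = Kₒ + α·Naₒ → α = (0.09925·127.0 − 9.05) / (146.0 − 0.09925·13.2)
α = (12.6 − 9.05) / (146.0 − 1.31) = 3.555/144.7 = 0.02457

0.0246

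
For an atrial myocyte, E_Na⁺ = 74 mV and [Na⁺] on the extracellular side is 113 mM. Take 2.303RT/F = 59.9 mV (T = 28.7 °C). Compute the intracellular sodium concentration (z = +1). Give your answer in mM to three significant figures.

Nernst: E = (59.9/1) · log₁₀([out]/[in]), so log₁₀([out]/[in]) = 74.0 × 1 / 59.9 = 1.2354.
[out]/[in] = 10^(1.2354) = 17.19.
[in] = 113 / 17.19 = 6.572 mM.

6.57 mM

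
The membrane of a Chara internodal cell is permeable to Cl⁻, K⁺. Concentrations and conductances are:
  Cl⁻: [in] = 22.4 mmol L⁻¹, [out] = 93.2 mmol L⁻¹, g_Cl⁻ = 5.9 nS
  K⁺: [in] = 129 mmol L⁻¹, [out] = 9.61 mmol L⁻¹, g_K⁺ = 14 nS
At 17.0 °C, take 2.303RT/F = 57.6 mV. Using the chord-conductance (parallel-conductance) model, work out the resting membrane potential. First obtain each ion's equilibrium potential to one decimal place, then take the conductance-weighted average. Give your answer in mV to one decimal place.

E_Cl⁻ = (57.6/-1)·log₁₀(93.2/22.4) = -35.7 mV
E_K⁺ = (57.6/1)·log₁₀(9.61/129) = -65.0 mV
Vm = (Σ gᵢEᵢ)/(Σ gᵢ) = (5.9·-35.7 + 14·-65.0) / (5.9 + 14)
= -1120.63 / 19.9 = -56.31 mV

-56.3 mV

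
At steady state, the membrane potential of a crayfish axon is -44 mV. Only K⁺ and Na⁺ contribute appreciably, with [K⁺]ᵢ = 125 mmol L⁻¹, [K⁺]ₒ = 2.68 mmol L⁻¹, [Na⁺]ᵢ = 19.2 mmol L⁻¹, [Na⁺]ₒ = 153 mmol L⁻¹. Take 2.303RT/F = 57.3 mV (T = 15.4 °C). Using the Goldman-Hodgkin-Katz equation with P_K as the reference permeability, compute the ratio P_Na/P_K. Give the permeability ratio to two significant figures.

Let α = P_Na/P_K. GHK: Vm = 57.3·log₁₀[(Kₒ + α·Naₒ)/(Kᵢ + α·Naᵢ)].
10^(Vm/57.3) = 10^(-44.0/57.3) = 0.17065
So 0.17065·(Kᵢ + α·Naᵢ) = Kₒ + α·Naₒ → α = (0.17065·125.0 − 2.68) / (153.0 − 0.17065·19.2)
α = (21.33 − 2.68) / (153.0 − 3.277) = 18.65/149.7 = 0.1246

0.12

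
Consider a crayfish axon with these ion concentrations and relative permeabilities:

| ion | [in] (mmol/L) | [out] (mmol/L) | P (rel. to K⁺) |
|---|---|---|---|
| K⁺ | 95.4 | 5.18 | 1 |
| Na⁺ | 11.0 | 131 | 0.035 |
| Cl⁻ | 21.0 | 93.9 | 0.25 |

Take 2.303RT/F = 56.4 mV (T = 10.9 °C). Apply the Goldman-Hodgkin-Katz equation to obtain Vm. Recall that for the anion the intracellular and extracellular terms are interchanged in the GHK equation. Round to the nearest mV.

Vm = 56.4 · log₁₀[(Σ P·[cation]ₒ + Σ P·[anion]ᵢ) / (Σ P·[cation]ᵢ + Σ P·[anion]ₒ)]
Numerator = 1×5.18 + 0.035×131 + 0.25×21.0 = 15.02
Denominator = 1×95.4 + 0.035×11.0 + 0.25×93.9 = 119.3
Vm = 56.4 · log₁₀(0.1259) = 56.4 × (-0.9000) = -50.76 mV

-51 mV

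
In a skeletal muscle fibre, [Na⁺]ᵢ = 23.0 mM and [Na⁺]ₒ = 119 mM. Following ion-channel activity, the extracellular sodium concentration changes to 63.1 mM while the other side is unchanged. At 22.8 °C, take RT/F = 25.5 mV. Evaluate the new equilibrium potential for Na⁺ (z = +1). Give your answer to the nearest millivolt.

26 mV

After the shift: [Na⁺]_out = 63.1, [Na⁺]_in = 23.0 mM.
E_new = (25.5/1)·ln(63.1/23.0) = 25.50 · (1.0092) = 25.74 mV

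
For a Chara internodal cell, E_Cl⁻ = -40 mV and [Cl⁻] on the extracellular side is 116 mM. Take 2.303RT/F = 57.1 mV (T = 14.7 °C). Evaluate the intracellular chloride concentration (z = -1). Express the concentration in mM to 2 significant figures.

Nernst: E = (57.1/-1) · log₁₀([out]/[in]), so log₁₀([out]/[in]) = -40.0 × -1 / 57.1 = 0.7005.
[out]/[in] = 10^(0.7005) = 5.018.
[in] = 116 / 5.018 = 23.12 mM.

23 mM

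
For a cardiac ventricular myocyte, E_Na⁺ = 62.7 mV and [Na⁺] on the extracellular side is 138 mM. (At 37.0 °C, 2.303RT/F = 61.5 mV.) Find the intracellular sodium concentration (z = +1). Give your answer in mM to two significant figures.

Nernst: E = (61.5/1) · log₁₀([out]/[in]), so log₁₀([out]/[in]) = 62.7 × 1 / 61.5 = 1.0195.
[out]/[in] = 10^(1.0195) = 10.46.
[in] = 138 / 10.46 = 13.19 mM.

13 mM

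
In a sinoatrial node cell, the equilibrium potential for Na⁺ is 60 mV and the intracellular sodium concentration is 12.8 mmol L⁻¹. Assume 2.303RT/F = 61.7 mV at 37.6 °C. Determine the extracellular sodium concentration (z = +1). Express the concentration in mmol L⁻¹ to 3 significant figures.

120 mmol L⁻¹

Nernst: E = (61.7/1) · log₁₀([out]/[in]), so log₁₀([out]/[in]) = 60.0 × 1 / 61.7 = 0.9724.
[out]/[in] = 10^(0.9724) = 9.385.
[out] = 9.385 × 12.8 = 120.1 mmol L⁻¹.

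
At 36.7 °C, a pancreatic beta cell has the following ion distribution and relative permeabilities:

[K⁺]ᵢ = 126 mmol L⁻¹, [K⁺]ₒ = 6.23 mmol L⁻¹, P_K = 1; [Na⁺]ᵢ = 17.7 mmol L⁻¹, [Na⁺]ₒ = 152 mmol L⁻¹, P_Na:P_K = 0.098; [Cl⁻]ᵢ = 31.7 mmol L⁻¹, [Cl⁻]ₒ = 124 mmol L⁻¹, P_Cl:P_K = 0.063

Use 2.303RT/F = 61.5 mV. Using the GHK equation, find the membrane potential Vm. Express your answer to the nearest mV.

Vm = 61.5 · log₁₀[(Σ P·[cation]ₒ + Σ P·[anion]ᵢ) / (Σ P·[cation]ᵢ + Σ P·[anion]ₒ)]
Numerator = 1×6.23 + 0.098×152 + 0.063×31.7 = 23.12
Denominator = 1×126 + 0.098×17.7 + 0.063×124 = 135.5
Vm = 61.5 · log₁₀(0.17059) = 61.5 × (-0.7680) = -47.23 mV

-47 mV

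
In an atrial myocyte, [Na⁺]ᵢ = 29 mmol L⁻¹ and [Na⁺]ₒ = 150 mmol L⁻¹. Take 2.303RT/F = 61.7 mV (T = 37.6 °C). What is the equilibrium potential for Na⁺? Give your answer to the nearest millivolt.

E = (61.7/z) · log₁₀([Na⁺]_out/[Na⁺]_in) with z = +1.
= (61.7/1) · log₁₀(150/29) = 61.70 · log₁₀(5.172)
= 61.70 · (0.7137) = 44.03 mV

44 mV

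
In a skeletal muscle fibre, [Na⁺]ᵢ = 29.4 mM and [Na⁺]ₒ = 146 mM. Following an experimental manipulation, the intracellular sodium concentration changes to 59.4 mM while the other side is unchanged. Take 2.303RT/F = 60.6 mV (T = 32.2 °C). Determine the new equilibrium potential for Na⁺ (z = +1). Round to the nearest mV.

After the shift: [Na⁺]_out = 146, [Na⁺]_in = 59.4 mM.
E_new = (60.6/1)·log₁₀(146/59.4) = 60.60 · (0.3906) = 23.67 mV

24 mV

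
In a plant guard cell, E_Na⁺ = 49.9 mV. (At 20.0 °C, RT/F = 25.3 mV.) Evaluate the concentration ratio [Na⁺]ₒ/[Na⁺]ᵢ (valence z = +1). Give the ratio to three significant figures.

7.19

ln([out]/[in]) = E·z/(25.3) = 49.9 × 1 / 25.3 = 1.9723
[out]/[in] = e^(1.9723) = 7.187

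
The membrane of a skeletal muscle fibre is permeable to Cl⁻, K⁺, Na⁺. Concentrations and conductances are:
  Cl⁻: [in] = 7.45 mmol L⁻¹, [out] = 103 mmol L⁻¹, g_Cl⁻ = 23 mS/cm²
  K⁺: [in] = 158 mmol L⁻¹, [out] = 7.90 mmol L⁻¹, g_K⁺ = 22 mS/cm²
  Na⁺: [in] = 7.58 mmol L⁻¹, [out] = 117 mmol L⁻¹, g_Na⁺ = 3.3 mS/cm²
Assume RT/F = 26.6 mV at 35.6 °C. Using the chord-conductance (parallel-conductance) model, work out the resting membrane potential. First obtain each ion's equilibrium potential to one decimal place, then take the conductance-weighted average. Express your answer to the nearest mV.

-65 mV

E_Cl⁻ = (26.6/-1)·ln(103/7.45) = -69.9 mV
E_K⁺ = (26.6/1)·ln(7.90/158) = -79.7 mV
E_Na⁺ = (26.6/1)·ln(117/7.58) = 72.8 mV
Vm = (Σ gᵢEᵢ)/(Σ gᵢ) = (23·-69.9 + 22·-79.7 + 3.3·72.8) / (23 + 22 + 3.3)
= -3120.86 / 48.3 = -64.61 mV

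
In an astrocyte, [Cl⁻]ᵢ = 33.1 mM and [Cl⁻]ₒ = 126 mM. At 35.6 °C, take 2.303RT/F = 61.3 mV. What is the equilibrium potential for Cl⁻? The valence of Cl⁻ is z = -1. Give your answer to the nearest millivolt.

-36 mV

E = (61.3/z) · log₁₀([Cl⁻]_out/[Cl⁻]_in) with z = -1.
For an anion, dividing by z = -1 reverses the sign.
= (61.3/-1) · log₁₀(126/33.1) = -61.30 · log₁₀(3.807)
= -61.30 · (0.5805) = -35.59 mV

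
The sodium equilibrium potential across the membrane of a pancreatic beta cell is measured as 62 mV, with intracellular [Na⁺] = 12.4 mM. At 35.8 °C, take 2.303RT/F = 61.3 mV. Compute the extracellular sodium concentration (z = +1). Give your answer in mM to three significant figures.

127 mM

Nernst: E = (61.3/1) · log₁₀([out]/[in]), so log₁₀([out]/[in]) = 62.0 × 1 / 61.3 = 1.0114.
[out]/[in] = 10^(1.0114) = 10.27.
[out] = 10.27 × 12.4 = 127.3 mM.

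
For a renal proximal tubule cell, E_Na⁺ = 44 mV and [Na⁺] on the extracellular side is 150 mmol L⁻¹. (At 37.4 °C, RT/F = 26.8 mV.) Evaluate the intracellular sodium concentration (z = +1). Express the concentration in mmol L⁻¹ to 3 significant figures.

Nernst: E = (26.8/1) · ln([out]/[in]), so ln([out]/[in]) = 44.0 × 1 / 26.8 = 1.6418.
[out]/[in] = e^(1.6418) = 5.164.
[in] = 150 / 5.164 = 29.04 mmol L⁻¹.

29.0 mmol L⁻¹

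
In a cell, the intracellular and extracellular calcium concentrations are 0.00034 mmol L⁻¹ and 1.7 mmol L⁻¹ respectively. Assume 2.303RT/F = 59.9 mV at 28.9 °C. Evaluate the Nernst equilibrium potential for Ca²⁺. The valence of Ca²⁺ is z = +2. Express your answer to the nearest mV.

E = (59.9/z) · log₁₀([Ca²⁺]_out/[Ca²⁺]_in) with z = +2.
= (59.9/2) · log₁₀(1.7/0.00034) = 29.95 · log₁₀(5000)
= 29.95 · (3.6990) = 110.78 mV

111 mV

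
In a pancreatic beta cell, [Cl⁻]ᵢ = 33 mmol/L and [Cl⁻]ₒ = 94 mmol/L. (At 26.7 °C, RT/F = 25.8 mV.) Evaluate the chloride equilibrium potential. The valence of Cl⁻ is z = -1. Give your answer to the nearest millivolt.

-27 mV

E = (25.8/z) · ln([Cl⁻]_out/[Cl⁻]_in) with z = -1.
For an anion, dividing by z = -1 reverses the sign.
= (25.8/-1) · ln(94/33) = -25.80 · ln(2.848)
= -25.80 · (1.0468) = -27.01 mV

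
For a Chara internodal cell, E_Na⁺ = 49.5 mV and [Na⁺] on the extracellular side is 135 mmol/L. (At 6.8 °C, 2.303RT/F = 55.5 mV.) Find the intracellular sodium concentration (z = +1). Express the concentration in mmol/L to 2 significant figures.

17 mmol/L

Nernst: E = (55.5/1) · log₁₀([out]/[in]), so log₁₀([out]/[in]) = 49.5 × 1 / 55.5 = 0.8919.
[out]/[in] = 10^(0.8919) = 7.796.
[in] = 135 / 7.796 = 17.32 mmol/L.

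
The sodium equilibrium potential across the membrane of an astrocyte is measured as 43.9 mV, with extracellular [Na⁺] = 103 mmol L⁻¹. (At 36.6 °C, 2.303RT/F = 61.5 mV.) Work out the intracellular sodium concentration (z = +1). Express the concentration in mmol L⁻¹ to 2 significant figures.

Nernst: E = (61.5/1) · log₁₀([out]/[in]), so log₁₀([out]/[in]) = 43.9 × 1 / 61.5 = 0.7138.
[out]/[in] = 10^(0.7138) = 5.174.
[in] = 103 / 5.174 = 19.91 mmol L⁻¹.

20 mmol L⁻¹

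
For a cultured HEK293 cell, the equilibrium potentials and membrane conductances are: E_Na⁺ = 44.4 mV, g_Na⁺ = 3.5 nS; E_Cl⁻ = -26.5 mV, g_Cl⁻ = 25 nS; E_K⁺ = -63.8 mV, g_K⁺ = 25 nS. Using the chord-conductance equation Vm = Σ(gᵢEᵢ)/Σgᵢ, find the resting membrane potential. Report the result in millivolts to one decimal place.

-39.3 mV

Σ gᵢEᵢ = 3.5·(44.4) + 25·(-26.5) + 25·(-63.8) = -2102.10
Σ gᵢ = 3.5 + 25 + 25 = 53.5
Vm = -2102.10 / 53.5 = -39.29 mV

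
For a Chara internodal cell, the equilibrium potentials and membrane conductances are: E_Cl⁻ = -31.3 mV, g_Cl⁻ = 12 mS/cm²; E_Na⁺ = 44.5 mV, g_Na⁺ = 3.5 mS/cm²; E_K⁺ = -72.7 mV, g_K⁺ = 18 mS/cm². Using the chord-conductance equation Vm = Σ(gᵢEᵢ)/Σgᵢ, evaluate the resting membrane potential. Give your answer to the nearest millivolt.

Σ gᵢEᵢ = 12·(-31.3) + 3.5·(44.5) + 18·(-72.7) = -1528.45
Σ gᵢ = 12 + 3.5 + 18 = 33.5
Vm = -1528.45 / 33.5 = -45.63 mV

-46 mV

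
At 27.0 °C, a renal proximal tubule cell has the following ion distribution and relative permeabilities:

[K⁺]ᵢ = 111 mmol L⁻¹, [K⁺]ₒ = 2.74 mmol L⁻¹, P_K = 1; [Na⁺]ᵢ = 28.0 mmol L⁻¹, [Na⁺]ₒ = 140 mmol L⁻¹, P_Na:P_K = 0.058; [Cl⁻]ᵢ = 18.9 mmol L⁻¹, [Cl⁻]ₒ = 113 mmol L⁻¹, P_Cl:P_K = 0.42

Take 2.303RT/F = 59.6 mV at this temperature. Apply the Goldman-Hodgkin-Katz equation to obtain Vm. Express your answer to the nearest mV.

-55 mV

Vm = 59.6 · log₁₀[(Σ P·[cation]ₒ + Σ P·[anion]ᵢ) / (Σ P·[cation]ᵢ + Σ P·[anion]ₒ)]
Numerator = 1×2.74 + 0.058×140 + 0.42×18.9 = 18.8
Denominator = 1×111 + 0.058×28.0 + 0.42×113 = 160.1
Vm = 59.6 · log₁₀(0.11743) = 59.6 × (-0.9302) = -55.44 mV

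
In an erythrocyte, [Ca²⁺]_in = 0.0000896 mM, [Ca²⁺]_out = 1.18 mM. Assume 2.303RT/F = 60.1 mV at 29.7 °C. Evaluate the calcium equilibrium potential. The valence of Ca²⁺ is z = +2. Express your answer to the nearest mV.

124 mV

E = (60.1/z) · log₁₀([Ca²⁺]_out/[Ca²⁺]_in) with z = +2.
= (60.1/2) · log₁₀(1.18/0.0000896) = 30.05 · log₁₀(1.317e+04)
= 30.05 · (4.1196) = 123.79 mV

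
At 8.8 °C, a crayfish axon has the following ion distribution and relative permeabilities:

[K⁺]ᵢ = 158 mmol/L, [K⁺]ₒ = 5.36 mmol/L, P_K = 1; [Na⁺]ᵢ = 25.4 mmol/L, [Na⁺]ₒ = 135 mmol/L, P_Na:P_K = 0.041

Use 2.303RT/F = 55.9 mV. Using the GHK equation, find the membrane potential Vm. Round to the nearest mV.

-65 mV

Vm = 55.9 · log₁₀[(Σ P·[cation]ₒ + Σ P·[anion]ᵢ) / (Σ P·[cation]ᵢ + Σ P·[anion]ₒ)]
Numerator = 1×5.36 + 0.041×135 = 10.89
Denominator = 1×158 + 0.041×25.4 = 159
Vm = 55.9 · log₁₀(0.068504) = 55.9 × (-1.1643) = -65.08 mV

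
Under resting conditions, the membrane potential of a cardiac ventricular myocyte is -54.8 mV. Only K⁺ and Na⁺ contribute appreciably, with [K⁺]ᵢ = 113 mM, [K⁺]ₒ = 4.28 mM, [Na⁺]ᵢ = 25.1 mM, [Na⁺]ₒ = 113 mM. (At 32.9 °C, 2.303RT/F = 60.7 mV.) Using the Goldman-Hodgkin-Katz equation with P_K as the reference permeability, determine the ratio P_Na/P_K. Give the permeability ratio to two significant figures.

Let α = P_Na/P_K. GHK: Vm = 60.7·log₁₀[(Kₒ + α·Naₒ)/(Kᵢ + α·Naᵢ)].
10^(Vm/60.7) = 10^(-54.8/60.7) = 0.12508
So 0.12508·(Kᵢ + α·Naᵢ) = Kₒ + α·Naₒ → α = (0.12508·113.0 − 4.28) / (113.0 − 0.12508·25.1)
α = (14.13 − 4.28) / (113.0 − 3.14) = 9.854/109.9 = 0.0897

0.090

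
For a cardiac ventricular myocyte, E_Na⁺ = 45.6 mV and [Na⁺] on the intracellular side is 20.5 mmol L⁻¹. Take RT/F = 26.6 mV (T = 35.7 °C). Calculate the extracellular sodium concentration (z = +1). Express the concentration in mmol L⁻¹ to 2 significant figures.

Nernst: E = (26.6/1) · ln([out]/[in]), so ln([out]/[in]) = 45.6 × 1 / 26.6 = 1.7143.
[out]/[in] = e^(1.7143) = 5.553.
[out] = 5.553 × 20.5 = 113.8 mmol L⁻¹.

110 mmol L⁻¹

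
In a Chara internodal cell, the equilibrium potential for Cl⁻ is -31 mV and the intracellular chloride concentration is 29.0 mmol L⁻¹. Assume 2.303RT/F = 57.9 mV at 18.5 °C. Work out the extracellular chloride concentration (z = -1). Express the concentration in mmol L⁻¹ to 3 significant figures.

99.5 mmol L⁻¹

Nernst: E = (57.9/-1) · log₁₀([out]/[in]), so log₁₀([out]/[in]) = -31.0 × -1 / 57.9 = 0.5354.
[out]/[in] = 10^(0.5354) = 3.431.
[out] = 3.431 × 29.0 = 99.5 mmol L⁻¹.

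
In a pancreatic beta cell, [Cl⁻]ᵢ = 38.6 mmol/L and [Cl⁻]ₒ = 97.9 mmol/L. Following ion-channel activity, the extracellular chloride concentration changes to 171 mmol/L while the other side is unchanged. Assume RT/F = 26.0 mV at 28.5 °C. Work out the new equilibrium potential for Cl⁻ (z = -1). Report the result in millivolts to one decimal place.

After the shift: [Cl⁻]_out = 171, [Cl⁻]_in = 38.6 mmol/L.
E_new = (26.0/-1)·ln(171/38.6) = -26.00 · (1.4884) = -38.70 mV

-38.7 mV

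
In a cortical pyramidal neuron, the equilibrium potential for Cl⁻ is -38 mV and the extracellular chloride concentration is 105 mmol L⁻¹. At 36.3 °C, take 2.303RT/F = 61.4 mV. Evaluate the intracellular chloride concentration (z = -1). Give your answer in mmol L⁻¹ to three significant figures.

25.3 mmol L⁻¹

Nernst: E = (61.4/-1) · log₁₀([out]/[in]), so log₁₀([out]/[in]) = -38.0 × -1 / 61.4 = 0.6189.
[out]/[in] = 10^(0.6189) = 4.158.
[in] = 105 / 4.158 = 25.25 mmol L⁻¹.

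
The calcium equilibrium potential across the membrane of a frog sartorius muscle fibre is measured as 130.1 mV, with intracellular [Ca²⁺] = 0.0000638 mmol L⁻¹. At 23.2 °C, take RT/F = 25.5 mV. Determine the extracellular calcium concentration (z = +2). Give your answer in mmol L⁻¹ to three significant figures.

Nernst: E = (25.5/2) · ln([out]/[in]), so ln([out]/[in]) = 130.1 × 2 / 25.5 = 10.2039.
[out]/[in] = e^(10.2039) = 2.701e+04.
[out] = 2.701e+04 × 0.0000638 = 1.723 mmol L⁻¹.

1.72 mmol L⁻¹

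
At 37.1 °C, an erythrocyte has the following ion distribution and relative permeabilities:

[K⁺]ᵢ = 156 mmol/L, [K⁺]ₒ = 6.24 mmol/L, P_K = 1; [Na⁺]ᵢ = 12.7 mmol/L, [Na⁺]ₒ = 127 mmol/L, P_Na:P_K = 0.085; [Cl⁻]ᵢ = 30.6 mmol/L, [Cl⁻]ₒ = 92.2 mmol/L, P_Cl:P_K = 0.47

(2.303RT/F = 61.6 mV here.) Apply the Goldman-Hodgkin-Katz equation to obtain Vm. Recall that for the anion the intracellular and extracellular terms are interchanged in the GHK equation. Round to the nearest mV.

Vm = 61.6 · log₁₀[(Σ P·[cation]ₒ + Σ P·[anion]ᵢ) / (Σ P·[cation]ᵢ + Σ P·[anion]ₒ)]
Numerator = 1×6.24 + 0.085×127 + 0.47×30.6 = 31.42
Denominator = 1×156 + 0.085×12.7 + 0.47×92.2 = 200.4
Vm = 61.6 · log₁₀(0.15676) = 61.6 × (-0.8048) = -49.57 mV

-50 mV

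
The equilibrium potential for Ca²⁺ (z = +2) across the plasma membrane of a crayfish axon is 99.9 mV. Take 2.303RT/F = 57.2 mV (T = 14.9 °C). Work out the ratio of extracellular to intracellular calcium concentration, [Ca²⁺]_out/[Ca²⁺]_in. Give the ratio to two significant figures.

log₁₀([out]/[in]) = E·z/(57.2) = 99.9 × 2 / 57.2 = 3.4930
[out]/[in] = 10^(3.4930) = 3112

3100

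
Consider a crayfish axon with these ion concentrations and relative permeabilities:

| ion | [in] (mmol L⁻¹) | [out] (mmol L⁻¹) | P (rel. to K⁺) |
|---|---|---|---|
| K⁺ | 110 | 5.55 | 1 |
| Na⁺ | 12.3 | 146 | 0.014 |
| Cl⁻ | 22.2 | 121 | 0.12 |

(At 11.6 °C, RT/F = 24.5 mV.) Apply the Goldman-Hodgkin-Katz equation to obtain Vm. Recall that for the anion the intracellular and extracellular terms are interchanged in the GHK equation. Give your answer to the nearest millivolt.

Vm = 24.5 · ln[(Σ P·[cation]ₒ + Σ P·[anion]ᵢ) / (Σ P·[cation]ᵢ + Σ P·[anion]ₒ)]
Numerator = 1×5.55 + 0.014×146 + 0.12×22.2 = 10.26
Denominator = 1×110 + 0.014×12.3 + 0.12×121 = 124.7
Vm = 24.5 · ln(0.082267) = 24.5 × (-2.4978) = -61.20 mV

-61 mV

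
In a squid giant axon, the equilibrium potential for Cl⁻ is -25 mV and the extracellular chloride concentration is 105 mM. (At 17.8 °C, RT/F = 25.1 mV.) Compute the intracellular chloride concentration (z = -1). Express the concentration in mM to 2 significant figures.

39 mM

Nernst: E = (25.1/-1) · ln([out]/[in]), so ln([out]/[in]) = -25.0 × -1 / 25.1 = 0.9960.
[out]/[in] = e^(0.9960) = 2.707.
[in] = 105 / 2.707 = 38.78 mM.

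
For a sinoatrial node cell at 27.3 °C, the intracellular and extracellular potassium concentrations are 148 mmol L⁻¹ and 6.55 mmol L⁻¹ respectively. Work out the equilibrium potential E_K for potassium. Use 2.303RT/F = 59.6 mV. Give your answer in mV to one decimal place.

-80.7 mV

E = (59.6/z) · log₁₀([K⁺]_out/[K⁺]_in) with z = +1.
= (59.6/1) · log₁₀(6.55/148) = 59.60 · log₁₀(0.04426)
= 59.60 · (-1.3540) = -80.70 mV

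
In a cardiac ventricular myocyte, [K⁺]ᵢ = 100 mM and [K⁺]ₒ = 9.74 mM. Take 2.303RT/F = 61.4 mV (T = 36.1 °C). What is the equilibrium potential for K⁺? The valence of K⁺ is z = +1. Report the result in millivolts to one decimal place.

-62.1 mV

E = (61.4/z) · log₁₀([K⁺]_out/[K⁺]_in) with z = +1.
= (61.4/1) · log₁₀(9.74/100) = 61.40 · log₁₀(0.0974)
= 61.40 · (-1.0114) = -62.10 mV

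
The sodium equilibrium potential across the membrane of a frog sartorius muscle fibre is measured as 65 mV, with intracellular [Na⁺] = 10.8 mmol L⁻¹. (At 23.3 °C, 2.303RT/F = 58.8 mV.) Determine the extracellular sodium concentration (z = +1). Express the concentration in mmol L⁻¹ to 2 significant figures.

140 mmol L⁻¹

Nernst: E = (58.8/1) · log₁₀([out]/[in]), so log₁₀([out]/[in]) = 65.0 × 1 / 58.8 = 1.1054.
[out]/[in] = 10^(1.1054) = 12.75.
[out] = 12.75 × 10.8 = 137.7 mmol L⁻¹.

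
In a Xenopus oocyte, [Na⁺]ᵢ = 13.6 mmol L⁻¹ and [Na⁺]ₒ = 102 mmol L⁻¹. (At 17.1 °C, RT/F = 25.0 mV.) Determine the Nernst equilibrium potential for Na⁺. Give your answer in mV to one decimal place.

50.4 mV

E = (25.0/z) · ln([Na⁺]_out/[Na⁺]_in) with z = +1.
= (25.0/1) · ln(102/13.6) = 25.00 · ln(7.5)
= 25.00 · (2.0149) = 50.37 mV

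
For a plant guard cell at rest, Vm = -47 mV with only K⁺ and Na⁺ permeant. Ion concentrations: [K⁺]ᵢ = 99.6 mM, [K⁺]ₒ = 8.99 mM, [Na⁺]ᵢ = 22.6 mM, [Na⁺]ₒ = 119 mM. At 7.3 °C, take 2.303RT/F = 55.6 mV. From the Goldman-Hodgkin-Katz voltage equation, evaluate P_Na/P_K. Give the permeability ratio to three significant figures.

0.0452

Let α = P_Na/P_K. GHK: Vm = 55.6·log₁₀[(Kₒ + α·Naₒ)/(Kᵢ + α·Naᵢ)].
10^(Vm/55.6) = 10^(-47.0/55.6) = 0.14278
So 0.14278·(Kᵢ + α·Naᵢ) = Kₒ + α·Naₒ → α = (0.14278·99.6 − 8.99) / (119.0 − 0.14278·22.6)
α = (14.22 − 8.99) / (119.0 − 3.227) = 5.231/115.8 = 0.04518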